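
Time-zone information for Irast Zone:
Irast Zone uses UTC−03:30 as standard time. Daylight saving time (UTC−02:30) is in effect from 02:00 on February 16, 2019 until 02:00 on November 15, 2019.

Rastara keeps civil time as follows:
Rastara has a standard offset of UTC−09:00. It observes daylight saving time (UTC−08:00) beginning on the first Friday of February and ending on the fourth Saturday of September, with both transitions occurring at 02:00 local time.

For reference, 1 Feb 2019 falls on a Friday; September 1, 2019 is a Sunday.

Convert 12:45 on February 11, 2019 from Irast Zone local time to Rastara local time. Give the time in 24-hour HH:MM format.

08:15

Daylight saving runs 16 February – 15 November; February 11, 2019 is outside that window, so Irast Zone is on standard time at UTC−03:30.
12:45 Irast Zone + 3h30m = 16:15 UTC.
1 February 2019 is a Friday, so the first Friday is February 1.
1 September 2019 is a Sunday, so the first Saturday is September 7 and the fourth is September 28.
At the standard offset (UTC−09:00), 16:15 UTC − 9h = 07:15 Rastara standard time.
The standard-time date in Rastara, February 11, 2019, falls between 1 February and 28 September, so daylight saving is in effect and Rastara is at UTC−08:00.
16:15 UTC − 8h = 08:15 Rastara.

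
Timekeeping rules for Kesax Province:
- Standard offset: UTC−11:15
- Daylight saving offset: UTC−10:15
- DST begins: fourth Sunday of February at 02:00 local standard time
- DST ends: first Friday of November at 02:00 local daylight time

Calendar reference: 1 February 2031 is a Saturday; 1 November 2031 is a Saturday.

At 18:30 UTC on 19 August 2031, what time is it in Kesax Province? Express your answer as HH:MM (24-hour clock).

08:15

1 February 2031 is a Saturday, so the first Sunday is February 2 and the fourth is February 23.
1 November 2031 is a Saturday, so the first Friday is November 7.
At the standard offset (UTC−11:15), 18:30 UTC − 11h15m = 07:15 Kesax Province standard time.
Daylight saving runs 23 February – 7 November; the standard-time date in Kesax Province, 19 August 2031, is inside that window, so Kesax Province is at UTC−10:15.
18:30 UTC − 10h15m = 08:15 local.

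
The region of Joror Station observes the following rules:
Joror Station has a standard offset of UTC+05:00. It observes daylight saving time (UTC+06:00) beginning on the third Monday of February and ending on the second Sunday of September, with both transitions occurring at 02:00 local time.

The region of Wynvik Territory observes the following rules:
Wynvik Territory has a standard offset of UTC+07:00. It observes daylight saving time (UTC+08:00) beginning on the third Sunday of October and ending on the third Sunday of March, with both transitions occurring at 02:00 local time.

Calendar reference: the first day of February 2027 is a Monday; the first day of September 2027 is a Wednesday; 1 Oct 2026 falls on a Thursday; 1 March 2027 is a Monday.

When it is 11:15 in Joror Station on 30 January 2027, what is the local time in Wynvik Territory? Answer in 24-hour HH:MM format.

14:15

1 February 2027 is a Monday, so the first Monday is February 1 and the third is February 15.
1 September 2027 is a Wednesday, so the first Sunday is September 5 and the second is September 12.
30 January 2027 is outside the daylight-saving period (15 February – 12 September), so Joror Station is on standard time, UTC+05:00.
11:15 Joror Station − 5h = 06:15 UTC.
1 October 2026 is a Thursday, so the first Sunday is October 4 and the third is October 18.
1 March 2027 is a Monday, so the first Sunday is March 7 and the third is March 21.
At the standard offset (UTC+07:00), 06:15 UTC + 7h = 13:15 Wynvik Territory standard time.
The standard-time date in Wynvik Territory, 30 January 2027, falls between 18 October 2026 and 21 March 2027, so daylight saving is in effect and Wynvik Territory is at UTC+08:00.
06:15 UTC + 8h = 14:15 Wynvik Territory.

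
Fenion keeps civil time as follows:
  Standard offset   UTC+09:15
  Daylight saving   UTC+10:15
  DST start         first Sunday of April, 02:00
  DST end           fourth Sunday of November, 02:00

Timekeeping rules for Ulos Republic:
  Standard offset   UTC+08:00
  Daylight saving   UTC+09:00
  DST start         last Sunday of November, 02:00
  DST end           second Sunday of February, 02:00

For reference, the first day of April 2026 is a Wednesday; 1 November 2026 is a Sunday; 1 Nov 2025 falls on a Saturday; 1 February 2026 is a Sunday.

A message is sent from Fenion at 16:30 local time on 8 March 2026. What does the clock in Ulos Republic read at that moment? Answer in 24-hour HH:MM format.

1 April 2026 is a Wednesday, so the first Sunday is April 5.
1 November 2026 is a Sunday, so the first Sunday is November 1 and the fourth is November 22.
8 March 2026 does not fall between 5 April and 22 November, so daylight saving is not in effect and Fenion is at UTC+09:15.
16:30 Fenion − 9h15m = 07:15 UTC.
1 November 2025 is a Saturday, so Sundays fall on 2, 9, 16, 23, 30; the last is November 30.
1 February 2026 is a Sunday, so the first Sunday is February 1 and the second is February 8.
At the standard offset (UTC+08:00), 07:15 UTC + 8h = 15:15 Ulos Republic standard time.
Daylight saving runs 30 November 2025 – 8 February 2026; the standard-time date in Ulos Republic, 8 March 2026, is outside that window, so Ulos Republic is on standard time at UTC+08:00.
07:15 UTC + 8h = 15:15 Ulos Republic.

15:15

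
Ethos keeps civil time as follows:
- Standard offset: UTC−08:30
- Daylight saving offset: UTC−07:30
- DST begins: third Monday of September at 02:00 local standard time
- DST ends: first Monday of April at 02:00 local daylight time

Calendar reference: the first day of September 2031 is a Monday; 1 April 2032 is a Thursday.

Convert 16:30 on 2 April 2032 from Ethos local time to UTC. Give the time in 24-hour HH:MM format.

00:00

1 September 2031 is a Monday, so the first Monday is September 1 and the third is September 15.
1 April 2032 is a Thursday, so the first Monday is April 5.
Daylight saving runs 15 September 2031 – 5 April 2032; 2 April 2032 is inside that window, so Ethos is at UTC−07:30.
16:30 local + 7h30m = 00:00 UTC (rolling into the next day, 3 April 2032).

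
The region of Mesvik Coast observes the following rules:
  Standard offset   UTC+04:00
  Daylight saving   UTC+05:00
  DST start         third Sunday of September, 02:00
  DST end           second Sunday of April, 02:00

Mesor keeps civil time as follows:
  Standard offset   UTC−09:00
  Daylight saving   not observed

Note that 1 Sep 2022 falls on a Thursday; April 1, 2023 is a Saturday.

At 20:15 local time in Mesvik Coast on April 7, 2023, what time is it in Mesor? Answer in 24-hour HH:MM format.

1 September 2022 is a Thursday, so the first Sunday is September 4 and the third is September 18.
1 April 2023 is a Saturday, so the first Sunday is April 2 and the second is April 9.
April 7, 2023 lies within the daylight-saving period (18 September 2022 – 9 April 2023), so Mesvik Coast is on daylight time, UTC+05:00.
20:15 Mesvik Coast − 5h = 15:15 UTC.
Mesor stays on UTC−09:00 all year.
15:15 UTC − 9h = 06:15 Mesor.

06:15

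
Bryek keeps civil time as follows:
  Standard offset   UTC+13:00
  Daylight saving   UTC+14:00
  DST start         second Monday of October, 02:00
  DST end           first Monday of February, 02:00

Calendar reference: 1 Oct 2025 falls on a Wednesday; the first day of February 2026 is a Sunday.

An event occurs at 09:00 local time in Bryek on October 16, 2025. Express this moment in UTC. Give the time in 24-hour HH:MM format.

19:00

1 October 2025 is a Wednesday, so the first Monday is October 6 and the second is October 13.
1 February 2026 is a Sunday, so the first Monday is February 2.
October 16, 2025 falls between 13 October 2025 and 2 February 2026, so daylight saving is in effect and Bryek is at UTC+14:00.
09:00 local − 14h = 19:00 UTC (rolling into the previous day, 15 October 2025).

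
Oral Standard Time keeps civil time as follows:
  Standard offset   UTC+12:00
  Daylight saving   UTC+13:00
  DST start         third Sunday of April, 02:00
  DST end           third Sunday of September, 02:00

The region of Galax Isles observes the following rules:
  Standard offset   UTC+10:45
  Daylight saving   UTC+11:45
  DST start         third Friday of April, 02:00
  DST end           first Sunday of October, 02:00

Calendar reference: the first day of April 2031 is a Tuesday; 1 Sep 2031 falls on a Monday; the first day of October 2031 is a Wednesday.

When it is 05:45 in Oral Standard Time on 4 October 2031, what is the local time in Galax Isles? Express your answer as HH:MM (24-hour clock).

05:30

1 April 2031 is a Tuesday, so the first Sunday is April 6 and the third is April 20.
1 September 2031 is a Monday, so the first Sunday is September 7 and the third is September 21.
4 October 2031 does not fall between 20 April and 21 September, so daylight saving is not in effect and Oral Standard Time is at UTC+12:00.
05:45 Oral Standard Time − 12h = 17:45 UTC (rolling into the previous day, 3 October 2031).
1 April 2031 is a Tuesday, so the first Friday is April 4 and the third is April 18.
1 October 2031 is a Wednesday, so the first Sunday is October 5.
At the standard offset (UTC+10:45), 17:45 UTC + 10h45m = 04:30 Galax Isles standard time (rolling into the next day, 4 October 2031).
The standard-time date in Galax Isles, 4 October 2031, falls between 18 April and 5 October, so daylight saving is in effect and Galax Isles is at UTC+11:45.
17:45 UTC + 11h45m = 05:30 Galax Isles (rolling into the next day, 4 October 2031).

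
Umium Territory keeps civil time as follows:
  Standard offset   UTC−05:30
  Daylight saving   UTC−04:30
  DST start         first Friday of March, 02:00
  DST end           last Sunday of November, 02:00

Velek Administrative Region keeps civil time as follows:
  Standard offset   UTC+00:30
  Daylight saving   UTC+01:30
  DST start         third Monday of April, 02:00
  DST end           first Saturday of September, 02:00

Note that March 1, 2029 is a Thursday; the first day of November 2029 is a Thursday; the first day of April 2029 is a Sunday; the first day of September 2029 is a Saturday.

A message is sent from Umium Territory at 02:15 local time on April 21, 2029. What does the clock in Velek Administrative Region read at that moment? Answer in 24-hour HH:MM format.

08:15

1 March 2029 is a Thursday, so the first Friday is March 2.
1 November 2029 is a Thursday, so Sundays fall on 4, 11, 18, 25; the last is November 25.
April 21, 2029 lies within the daylight-saving period (2 March – 25 November), so Umium Territory is on daylight time, UTC−04:30.
02:15 Umium Territory + 4h30m = 06:45 UTC.
1 April 2029 is a Sunday, so the first Monday is April 2 and the third is April 16.
1 September 2029 is a Saturday, so the first Saturday is September 1.
At the standard offset (UTC+00:30), 06:45 UTC + 0h30m = 07:15 Velek Administrative Region standard time.
The standard-time date in Velek Administrative Region, April 21, 2029, lies within the daylight-saving period (16 April – 1 September), so Velek Administrative Region is on daylight time, UTC+01:30.
06:45 UTC + 1h30m = 08:15 Velek Administrative Region.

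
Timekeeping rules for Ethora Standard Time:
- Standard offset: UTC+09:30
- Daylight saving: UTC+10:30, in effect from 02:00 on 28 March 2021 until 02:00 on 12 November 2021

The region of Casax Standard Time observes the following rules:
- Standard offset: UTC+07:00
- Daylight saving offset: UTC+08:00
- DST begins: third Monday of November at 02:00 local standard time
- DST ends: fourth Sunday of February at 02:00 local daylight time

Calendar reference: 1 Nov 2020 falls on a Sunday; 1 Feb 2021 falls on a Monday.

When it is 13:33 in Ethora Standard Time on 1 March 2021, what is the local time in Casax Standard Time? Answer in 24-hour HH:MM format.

11:03

Daylight saving runs 28 March – 12 November; 1 March 2021 is outside that window, so Ethora Standard Time is on standard time at UTC+09:30.
13:33 Ethora Standard Time − 9h30m = 04:03 UTC.
1 November 2020 is a Sunday, so the first Monday is November 2 and the third is November 16.
1 February 2021 is a Monday, so the first Sunday is February 7 and the fourth is February 28.
At the standard offset (UTC+07:00), 04:03 UTC + 7h = 11:03 Casax Standard Time standard time.
The standard-time date in Casax Standard Time, 1 March 2021, is outside the daylight-saving period (16 November 2020 – 28 February 2021), so Casax Standard Time is on standard time, UTC+07:00.
04:03 UTC + 7h = 11:03 Casax Standard Time.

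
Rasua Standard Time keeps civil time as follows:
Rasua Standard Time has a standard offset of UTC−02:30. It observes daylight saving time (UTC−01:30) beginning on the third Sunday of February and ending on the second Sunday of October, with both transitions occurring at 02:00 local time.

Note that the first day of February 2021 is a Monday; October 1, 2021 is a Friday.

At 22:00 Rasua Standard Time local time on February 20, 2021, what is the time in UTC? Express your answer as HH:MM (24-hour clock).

1 February 2021 is a Monday, so the first Sunday is February 7 and the third is February 21.
1 October 2021 is a Friday, so the first Sunday is October 3 and the second is October 10.
February 20, 2021 does not fall between 21 February and 10 October, so daylight saving is not in effect and Rasua Standard Time is at UTC−02:30.
22:00 local + 2h30m = 00:30 UTC (rolling into the next day, 21 February 2021).

00:30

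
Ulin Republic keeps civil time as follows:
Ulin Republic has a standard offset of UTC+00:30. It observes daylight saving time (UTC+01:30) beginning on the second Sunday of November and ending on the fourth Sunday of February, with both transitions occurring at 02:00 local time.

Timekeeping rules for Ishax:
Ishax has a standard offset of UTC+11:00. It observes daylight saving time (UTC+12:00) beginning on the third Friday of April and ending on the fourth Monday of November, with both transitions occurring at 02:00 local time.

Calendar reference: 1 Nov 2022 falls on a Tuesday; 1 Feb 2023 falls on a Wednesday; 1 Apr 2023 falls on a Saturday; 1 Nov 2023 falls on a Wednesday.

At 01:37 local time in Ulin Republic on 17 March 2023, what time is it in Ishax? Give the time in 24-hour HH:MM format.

12:07

1 November 2022 is a Tuesday, so the first Sunday is November 6 and the second is November 13.
1 February 2023 is a Wednesday, so the first Sunday is February 5 and the fourth is February 26.
Daylight saving runs 13 November 2022 – 26 February 2023; 17 March 2023 is outside that window, so Ulin Republic is on standard time at UTC+00:30.
01:37 Ulin Republic − 0h30m = 01:07 UTC.
1 April 2023 is a Saturday, so the first Friday is April 7 and the third is April 21.
1 November 2023 is a Wednesday, so the first Monday is November 6 and the fourth is November 27.
At the standard offset (UTC+11:00), 01:07 UTC + 11h = 12:07 Ishax standard time.
Daylight saving runs 21 April – 27 November; the standard-time date in Ishax, 17 March 2023, is outside that window, so Ishax is on standard time at UTC+11:00.
01:07 UTC + 11h = 12:07 Ishax.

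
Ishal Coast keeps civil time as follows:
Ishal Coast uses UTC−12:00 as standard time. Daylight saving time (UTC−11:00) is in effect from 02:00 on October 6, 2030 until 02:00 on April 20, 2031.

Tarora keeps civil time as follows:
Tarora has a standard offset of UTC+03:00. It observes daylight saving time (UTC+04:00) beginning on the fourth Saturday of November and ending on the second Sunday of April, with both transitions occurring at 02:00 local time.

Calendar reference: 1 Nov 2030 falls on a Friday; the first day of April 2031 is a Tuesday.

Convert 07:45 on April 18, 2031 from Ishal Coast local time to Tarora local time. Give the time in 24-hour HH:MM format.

April 18, 2031 falls between 6 October 2030 and 20 April 2031, so daylight saving is in effect and Ishal Coast is at UTC−11:00.
07:45 Ishal Coast + 11h = 18:45 UTC.
1 November 2030 is a Friday, so the first Saturday is November 2 and the fourth is November 23.
1 April 2031 is a Tuesday, so the first Sunday is April 6 and the second is April 13.
At the standard offset (UTC+03:00), 18:45 UTC + 3h = 21:45 Tarora standard time.
The standard-time date in Tarora, April 18, 2031, is outside the daylight-saving period (23 November 2030 – 13 April 2031), so Tarora is on standard time, UTC+03:00.
18:45 UTC + 3h = 21:45 Tarora.

21:45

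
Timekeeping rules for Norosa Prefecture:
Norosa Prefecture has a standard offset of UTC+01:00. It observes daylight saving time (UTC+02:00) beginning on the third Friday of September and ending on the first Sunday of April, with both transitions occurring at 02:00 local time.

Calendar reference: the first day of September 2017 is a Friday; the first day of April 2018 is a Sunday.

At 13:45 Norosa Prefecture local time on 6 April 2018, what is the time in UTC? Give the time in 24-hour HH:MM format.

1 September 2017 is a Friday, so the first Friday is September 1 and the third is September 15.
1 April 2018 is a Sunday, so the first Sunday is April 1.
6 April 2018 does not fall between 15 September 2017 and 1 April 2018, so daylight saving is not in effect and Norosa Prefecture is at UTC+01:00.
13:45 local − 1h = 12:45 UTC.

12:45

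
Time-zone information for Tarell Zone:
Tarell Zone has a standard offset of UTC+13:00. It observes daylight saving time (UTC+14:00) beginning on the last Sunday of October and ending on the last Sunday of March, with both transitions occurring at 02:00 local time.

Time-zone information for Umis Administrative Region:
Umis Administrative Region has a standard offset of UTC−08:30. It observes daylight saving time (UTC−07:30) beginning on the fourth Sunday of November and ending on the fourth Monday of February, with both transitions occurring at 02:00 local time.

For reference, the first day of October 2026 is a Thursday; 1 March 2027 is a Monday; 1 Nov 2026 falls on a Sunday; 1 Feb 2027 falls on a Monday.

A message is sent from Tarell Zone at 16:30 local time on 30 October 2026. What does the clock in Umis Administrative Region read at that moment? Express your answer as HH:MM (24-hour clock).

1 October 2026 is a Thursday, so Sundays fall on 4, 11, 18, 25; the last is October 25.
1 March 2027 is a Monday, so Sundays fall on 7, 14, 21, 28; the last is March 28.
Daylight saving runs 25 October 2026 – 28 March 2027; 30 October 2026 is inside that window, so Tarell Zone is at UTC+14:00.
16:30 Tarell Zone − 14h = 02:30 UTC.
1 November 2026 is a Sunday, so the first Sunday is November 1 and the fourth is November 22.
1 February 2027 is a Monday, so the first Monday is February 1 and the fourth is February 22.
At the standard offset (UTC−08:30), 02:30 UTC − 8h30m = 18:00 Umis Administrative Region standard time (rolling into the previous day, 29 October 2026).
The standard-time date in Umis Administrative Region, 29 October 2026, does not fall between 22 November 2026 and 22 February 2027, so daylight saving is not in effect and Umis Administrative Region is at UTC−08:30.
02:30 UTC − 8h30m = 18:00 Umis Administrative Region (rolling into the previous day, 29 October 2026).

18:00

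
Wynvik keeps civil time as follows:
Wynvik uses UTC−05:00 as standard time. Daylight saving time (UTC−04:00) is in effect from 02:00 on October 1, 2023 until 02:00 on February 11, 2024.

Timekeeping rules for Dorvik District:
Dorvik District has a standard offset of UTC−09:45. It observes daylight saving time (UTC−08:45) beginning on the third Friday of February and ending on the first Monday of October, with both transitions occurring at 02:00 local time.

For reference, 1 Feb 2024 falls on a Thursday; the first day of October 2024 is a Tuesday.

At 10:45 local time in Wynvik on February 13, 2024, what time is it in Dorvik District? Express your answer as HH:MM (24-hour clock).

February 13, 2024 does not fall between 1 October 2023 and 11 February 2024, so daylight saving is not in effect and Wynvik is at UTC−05:00.
10:45 Wynvik + 5h = 15:45 UTC.
1 February 2024 is a Thursday, so the first Friday is February 2 and the third is February 16.
1 October 2024 is a Tuesday, so the first Monday is October 7.
At the standard offset (UTC−09:45), 15:45 UTC − 9h45m = 06:00 Dorvik District standard time.
The standard-time date in Dorvik District, February 13, 2024, is outside the daylight-saving period (16 February – 7 October), so Dorvik District is on standard time, UTC−09:45.
15:45 UTC − 9h45m = 06:00 Dorvik District.

06:00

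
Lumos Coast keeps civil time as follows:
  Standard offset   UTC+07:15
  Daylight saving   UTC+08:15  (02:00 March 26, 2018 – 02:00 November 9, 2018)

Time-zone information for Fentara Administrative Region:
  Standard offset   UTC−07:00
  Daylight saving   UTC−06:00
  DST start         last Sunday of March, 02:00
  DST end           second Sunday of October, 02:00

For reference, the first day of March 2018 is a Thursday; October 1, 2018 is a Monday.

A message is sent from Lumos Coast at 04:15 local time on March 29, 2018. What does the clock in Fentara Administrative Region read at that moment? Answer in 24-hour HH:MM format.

14:00

March 29, 2018 falls between 26 March and 9 November, so daylight saving is in effect and Lumos Coast is at UTC+08:15.
04:15 Lumos Coast − 8h15m = 20:00 UTC (rolling into the previous day, 28 March 2018).
1 March 2018 is a Thursday, so Sundays fall on 4, 11, 18, 25; the last is March 25.
1 October 2018 is a Monday, so the first Sunday is October 7 and the second is October 14.
At the standard offset (UTC−07:00), 20:00 UTC − 7h = 13:00 Fentara Administrative Region standard time.
The standard-time date in Fentara Administrative Region, March 28, 2018, falls between 25 March and 14 October, so daylight saving is in effect and Fentara Administrative Region is at UTC−06:00.
20:00 UTC − 6h = 14:00 Fentara Administrative Region.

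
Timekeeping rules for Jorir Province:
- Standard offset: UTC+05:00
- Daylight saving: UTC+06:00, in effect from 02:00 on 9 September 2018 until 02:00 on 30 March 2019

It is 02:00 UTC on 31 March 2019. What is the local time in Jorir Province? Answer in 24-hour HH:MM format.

At the standard offset (UTC+05:00), 02:00 UTC + 5h = 07:00 Jorir Province standard time.
The standard-time date in Jorir Province, 31 March 2019, is outside the daylight-saving period (9 September 2018 – 30 March 2019), so Jorir Province is on standard time, UTC+05:00.
02:00 UTC + 5h = 07:00 local.

07:00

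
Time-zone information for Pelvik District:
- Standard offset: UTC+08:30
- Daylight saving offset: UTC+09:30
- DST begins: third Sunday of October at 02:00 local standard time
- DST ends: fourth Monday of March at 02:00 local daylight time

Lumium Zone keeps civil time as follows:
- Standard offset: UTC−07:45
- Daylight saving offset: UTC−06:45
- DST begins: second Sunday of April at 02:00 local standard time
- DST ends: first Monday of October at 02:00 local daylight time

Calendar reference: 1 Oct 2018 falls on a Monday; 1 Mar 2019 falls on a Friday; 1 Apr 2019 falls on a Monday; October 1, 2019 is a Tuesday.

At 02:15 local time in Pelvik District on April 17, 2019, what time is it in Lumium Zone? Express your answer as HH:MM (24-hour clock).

11:00

1 October 2018 is a Monday, so the first Sunday is October 7 and the third is October 21.
1 March 2019 is a Friday, so the first Monday is March 4 and the fourth is March 25.
Daylight saving runs 21 October 2018 – 25 March 2019; April 17, 2019 is outside that window, so Pelvik District is on standard time at UTC+08:30.
02:15 Pelvik District − 8h30m = 17:45 UTC (rolling into the previous day, 16 April 2019).
1 April 2019 is a Monday, so the first Sunday is April 7 and the second is April 14.
1 October 2019 is a Tuesday, so the first Monday is October 7.
At the standard offset (UTC−07:45), 17:45 UTC − 7h45m = 10:00 Lumium Zone standard time.
The standard-time date in Lumium Zone, April 16, 2019, lies within the daylight-saving period (14 April – 7 October), so Lumium Zone is on daylight time, UTC−06:45.
17:45 UTC − 6h45m = 11:00 Lumium Zone.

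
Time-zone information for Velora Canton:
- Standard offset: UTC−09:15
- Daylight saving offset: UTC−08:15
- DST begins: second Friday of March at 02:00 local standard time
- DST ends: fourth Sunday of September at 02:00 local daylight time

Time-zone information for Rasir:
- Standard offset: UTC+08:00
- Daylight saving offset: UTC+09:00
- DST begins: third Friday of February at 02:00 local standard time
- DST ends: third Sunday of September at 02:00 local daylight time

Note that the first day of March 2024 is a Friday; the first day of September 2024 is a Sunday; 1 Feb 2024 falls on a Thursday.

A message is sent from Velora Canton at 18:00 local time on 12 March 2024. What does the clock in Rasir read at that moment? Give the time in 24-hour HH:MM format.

11:15

1 March 2024 is a Friday, so the first Friday is March 1 and the second is March 8.
1 September 2024 is a Sunday, so the first Sunday is September 1 and the fourth is September 22.
12 March 2024 falls between 8 March and 22 September, so daylight saving is in effect and Velora Canton is at UTC−08:15.
18:00 Velora Canton + 8h15m = 02:15 UTC (rolling into the next day, 13 March 2024).
1 February 2024 is a Thursday, so the first Friday is February 2 and the third is February 16.
1 September 2024 is a Sunday, so the first Sunday is September 1 and the third is September 15.
At the standard offset (UTC+08:00), 02:15 UTC + 8h = 10:15 Rasir standard time.
Daylight saving runs 16 February – 15 September; the standard-time date in Rasir, 13 March 2024, is inside that window, so Rasir is at UTC+09:00.
02:15 UTC + 9h = 11:15 Rasir.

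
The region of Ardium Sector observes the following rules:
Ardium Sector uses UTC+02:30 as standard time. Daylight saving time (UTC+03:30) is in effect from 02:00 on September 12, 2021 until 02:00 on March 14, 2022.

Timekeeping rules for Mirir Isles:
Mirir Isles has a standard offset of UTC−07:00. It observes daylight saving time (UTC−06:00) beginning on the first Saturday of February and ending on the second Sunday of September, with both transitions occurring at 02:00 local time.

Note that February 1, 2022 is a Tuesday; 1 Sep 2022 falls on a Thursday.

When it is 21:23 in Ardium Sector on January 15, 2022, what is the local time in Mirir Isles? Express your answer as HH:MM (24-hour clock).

10:53

January 15, 2022 lies within the daylight-saving period (12 September 2021 – 14 March 2022), so Ardium Sector is on daylight time, UTC+03:30.
21:23 Ardium Sector − 3h30m = 17:53 UTC.
1 February 2022 is a Tuesday, so the first Saturday is February 5.
1 September 2022 is a Thursday, so the first Sunday is September 4 and the second is September 11.
At the standard offset (UTC−07:00), 17:53 UTC − 7h = 10:53 Mirir Isles standard time.
The standard-time date in Mirir Isles, January 15, 2022, does not fall between 5 February and 11 September, so daylight saving is not in effect and Mirir Isles is at UTC−07:00.
17:53 UTC − 7h = 10:53 Mirir Isles.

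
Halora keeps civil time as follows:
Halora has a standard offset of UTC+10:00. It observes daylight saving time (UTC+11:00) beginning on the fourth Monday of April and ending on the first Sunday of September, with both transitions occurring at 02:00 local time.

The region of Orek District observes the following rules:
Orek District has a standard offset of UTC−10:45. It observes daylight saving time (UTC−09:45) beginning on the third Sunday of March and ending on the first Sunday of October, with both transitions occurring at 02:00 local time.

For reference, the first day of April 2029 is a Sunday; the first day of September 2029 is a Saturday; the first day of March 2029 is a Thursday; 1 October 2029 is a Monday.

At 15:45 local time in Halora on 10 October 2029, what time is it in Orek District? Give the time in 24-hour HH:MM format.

1 April 2029 is a Sunday, so the first Monday is April 2 and the fourth is April 23.
1 September 2029 is a Saturday, so the first Sunday is September 2.
10 October 2029 does not fall between 23 April and 2 September, so daylight saving is not in effect and Halora is at UTC+10:00.
15:45 Halora − 10h = 05:45 UTC.
1 March 2029 is a Thursday, so the first Sunday is March 4 and the third is March 18.
1 October 2029 is a Monday, so the first Sunday is October 7.
At the standard offset (UTC−10:45), 05:45 UTC − 10h45m = 19:00 Orek District standard time (rolling into the previous day, 9 October 2029).
The standard-time date in Orek District, 9 October 2029, is outside the daylight-saving period (18 March – 7 October), so Orek District is on standard time, UTC−10:45.
05:45 UTC − 10h45m = 19:00 Orek District (rolling into the previous day, 9 October 2029).

19:00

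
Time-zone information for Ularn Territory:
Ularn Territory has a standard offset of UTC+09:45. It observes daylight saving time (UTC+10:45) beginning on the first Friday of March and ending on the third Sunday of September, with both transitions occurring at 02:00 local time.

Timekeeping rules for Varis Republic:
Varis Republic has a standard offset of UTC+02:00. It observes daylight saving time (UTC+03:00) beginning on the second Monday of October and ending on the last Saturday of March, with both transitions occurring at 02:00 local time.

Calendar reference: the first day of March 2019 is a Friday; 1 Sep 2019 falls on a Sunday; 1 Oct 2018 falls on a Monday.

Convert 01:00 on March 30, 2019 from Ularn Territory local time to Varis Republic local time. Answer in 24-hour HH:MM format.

17:15

1 March 2019 is a Friday, so the first Friday is March 1.
1 September 2019 is a Sunday, so the first Sunday is September 1 and the third is September 15.
March 30, 2019 lies within the daylight-saving period (1 March – 15 September), so Ularn Territory is on daylight time, UTC+10:45.
01:00 Ularn Territory − 10h45m = 14:15 UTC (rolling into the previous day, 29 March 2019).
1 October 2018 is a Monday, so the first Monday is October 1 and the second is October 8.
1 March 2019 is a Friday, so Saturdays fall on 2, 9, 16, 23, 30; the last is March 30.
At the standard offset (UTC+02:00), 14:15 UTC + 2h = 16:15 Varis Republic standard time.
The standard-time date in Varis Republic, March 29, 2019, lies within the daylight-saving period (8 October 2018 – 30 March 2019), so Varis Republic is on daylight time, UTC+03:00.
14:15 UTC + 3h = 17:15 Varis Republic.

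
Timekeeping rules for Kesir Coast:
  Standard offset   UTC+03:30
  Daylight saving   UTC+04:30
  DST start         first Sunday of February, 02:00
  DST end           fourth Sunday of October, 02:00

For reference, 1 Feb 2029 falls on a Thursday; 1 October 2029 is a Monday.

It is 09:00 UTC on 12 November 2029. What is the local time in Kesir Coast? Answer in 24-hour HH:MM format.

1 February 2029 is a Thursday, so the first Sunday is February 4.
1 October 2029 is a Monday, so the first Sunday is October 7 and the fourth is October 28.
At the standard offset (UTC+03:30), 09:00 UTC + 3h30m = 12:30 Kesir Coast standard time.
Daylight saving runs 4 February – 28 October; the standard-time date in Kesir Coast, 12 November 2029, is outside that window, so Kesir Coast is on standard time at UTC+03:30.
09:00 UTC + 3h30m = 12:30 local.

12:30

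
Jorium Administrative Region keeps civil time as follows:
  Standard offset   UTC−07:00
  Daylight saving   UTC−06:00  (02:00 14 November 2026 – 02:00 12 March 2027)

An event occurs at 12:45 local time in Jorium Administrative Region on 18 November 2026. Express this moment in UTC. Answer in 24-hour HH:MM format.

18:45

Daylight saving runs 14 November 2026 – 12 March 2027; 18 November 2026 is inside that window, so Jorium Administrative Region is at UTC−06:00.
12:45 local + 6h = 18:45 UTC.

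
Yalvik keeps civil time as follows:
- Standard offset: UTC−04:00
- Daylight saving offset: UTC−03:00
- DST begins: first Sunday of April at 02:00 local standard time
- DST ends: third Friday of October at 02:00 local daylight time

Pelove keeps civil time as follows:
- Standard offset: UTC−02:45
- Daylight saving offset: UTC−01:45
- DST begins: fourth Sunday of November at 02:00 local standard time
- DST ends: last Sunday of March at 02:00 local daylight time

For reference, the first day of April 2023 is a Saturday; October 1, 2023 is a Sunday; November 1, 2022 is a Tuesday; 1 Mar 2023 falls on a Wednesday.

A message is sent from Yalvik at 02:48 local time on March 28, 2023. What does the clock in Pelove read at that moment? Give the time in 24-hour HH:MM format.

1 April 2023 is a Saturday, so the first Sunday is April 2.
1 October 2023 is a Sunday, so the first Friday is October 6 and the third is October 20.
March 28, 2023 is outside the daylight-saving period (2 April – 20 October), so Yalvik is on standard time, UTC−04:00.
02:48 Yalvik + 4h = 06:48 UTC.
1 November 2022 is a Tuesday, so the first Sunday is November 6 and the fourth is November 27.
1 March 2023 is a Wednesday, so Sundays fall on 5, 12, 19, 26; the last is March 26.
At the standard offset (UTC−02:45), 06:48 UTC − 2h45m = 04:03 Pelove standard time.
The standard-time date in Pelove, March 28, 2023, is outside the daylight-saving period (27 November 2022 – 26 March 2023), so Pelove is on standard time, UTC−02:45.
06:48 UTC − 2h45m = 04:03 Pelove.

04:03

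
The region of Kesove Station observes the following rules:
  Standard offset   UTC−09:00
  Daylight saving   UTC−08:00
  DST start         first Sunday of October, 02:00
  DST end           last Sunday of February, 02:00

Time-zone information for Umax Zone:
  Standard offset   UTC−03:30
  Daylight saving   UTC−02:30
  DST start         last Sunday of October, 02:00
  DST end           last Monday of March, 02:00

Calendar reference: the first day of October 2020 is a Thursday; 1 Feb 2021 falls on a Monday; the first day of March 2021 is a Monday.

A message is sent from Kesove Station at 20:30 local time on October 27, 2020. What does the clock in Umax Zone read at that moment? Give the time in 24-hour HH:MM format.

02:00

1 October 2020 is a Thursday, so the first Sunday is October 4.
1 February 2021 is a Monday, so Sundays fall on 7, 14, 21, 28; the last is February 28.
October 27, 2020 lies within the daylight-saving period (4 October 2020 – 28 February 2021), so Kesove Station is on daylight time, UTC−08:00.
20:30 Kesove Station + 8h = 04:30 UTC (rolling into the next day, 28 October 2020).
1 October 2020 is a Thursday, so Sundays fall on 4, 11, 18, 25; the last is October 25.
1 March 2021 is a Monday, so Mondays fall on 1, 8, 15, 22, 29; the last is March 29.
At the standard offset (UTC−03:30), 04:30 UTC − 3h30m = 01:00 Umax Zone standard time.
The standard-time date in Umax Zone, October 28, 2020, falls between 25 October 2020 and 29 March 2021, so daylight saving is in effect and Umax Zone is at UTC−02:30.
04:30 UTC − 2h30m = 02:00 Umax Zone.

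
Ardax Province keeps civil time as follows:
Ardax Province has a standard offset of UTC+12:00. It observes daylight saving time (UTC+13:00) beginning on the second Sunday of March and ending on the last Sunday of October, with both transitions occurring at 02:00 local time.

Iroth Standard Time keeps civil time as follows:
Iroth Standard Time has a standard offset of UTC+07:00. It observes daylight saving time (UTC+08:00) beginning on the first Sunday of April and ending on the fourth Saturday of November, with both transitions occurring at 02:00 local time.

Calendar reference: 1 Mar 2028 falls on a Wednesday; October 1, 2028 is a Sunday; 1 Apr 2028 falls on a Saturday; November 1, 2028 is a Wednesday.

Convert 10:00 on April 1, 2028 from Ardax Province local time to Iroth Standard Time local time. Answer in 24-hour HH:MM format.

1 March 2028 is a Wednesday, so the first Sunday is March 5 and the second is March 12.
1 October 2028 is a Sunday, so Sundays fall on 1, 8, 15, 22, 29; the last is October 29.
April 1, 2028 lies within the daylight-saving period (12 March – 29 October), so Ardax Province is on daylight time, UTC+13:00.
10:00 Ardax Province − 13h = 21:00 UTC (rolling into the previous day, 31 March 2028).
1 April 2028 is a Saturday, so the first Sunday is April 2.
1 November 2028 is a Wednesday, so the first Saturday is November 4 and the fourth is November 25.
At the standard offset (UTC+07:00), 21:00 UTC + 7h = 04:00 Iroth Standard Time standard time (rolling into the next day, 1 April 2028).
Daylight saving runs 2 April – 25 November; the standard-time date in Iroth Standard Time, April 1, 2028, is outside that window, so Iroth Standard Time is on standard time at UTC+07:00.
21:00 UTC + 7h = 04:00 Iroth Standard Time (rolling into the next day, 1 April 2028).

04:00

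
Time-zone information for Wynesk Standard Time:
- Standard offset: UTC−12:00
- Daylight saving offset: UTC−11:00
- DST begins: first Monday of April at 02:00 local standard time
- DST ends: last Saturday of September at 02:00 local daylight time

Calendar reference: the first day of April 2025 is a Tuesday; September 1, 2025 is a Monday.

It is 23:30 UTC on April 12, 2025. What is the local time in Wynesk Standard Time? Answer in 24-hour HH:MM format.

12:30

1 April 2025 is a Tuesday, so the first Monday is April 7.
1 September 2025 is a Monday, so Saturdays fall on 6, 13, 20, 27; the last is September 27.
At the standard offset (UTC−12:00), 23:30 UTC − 12h = 11:30 Wynesk Standard Time standard time.
The standard-time date in Wynesk Standard Time, April 12, 2025, lies within the daylight-saving period (7 April – 27 September), so Wynesk Standard Time is on daylight time, UTC−11:00.
23:30 UTC − 11h = 12:30 local.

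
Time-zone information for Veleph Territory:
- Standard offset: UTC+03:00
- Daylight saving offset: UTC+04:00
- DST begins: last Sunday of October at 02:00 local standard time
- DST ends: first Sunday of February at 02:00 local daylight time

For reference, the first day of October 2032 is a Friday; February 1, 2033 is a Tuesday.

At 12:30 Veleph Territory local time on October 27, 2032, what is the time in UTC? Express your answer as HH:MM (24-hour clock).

09:30

1 October 2032 is a Friday, so Sundays fall on 3, 10, 17, 24, 31; the last is October 31.
1 February 2033 is a Tuesday, so the first Sunday is February 6.
October 27, 2032 does not fall between 31 October 2032 and 6 February 2033, so daylight saving is not in effect and Veleph Territory is at UTC+03:00.
12:30 local − 3h = 09:30 UTC.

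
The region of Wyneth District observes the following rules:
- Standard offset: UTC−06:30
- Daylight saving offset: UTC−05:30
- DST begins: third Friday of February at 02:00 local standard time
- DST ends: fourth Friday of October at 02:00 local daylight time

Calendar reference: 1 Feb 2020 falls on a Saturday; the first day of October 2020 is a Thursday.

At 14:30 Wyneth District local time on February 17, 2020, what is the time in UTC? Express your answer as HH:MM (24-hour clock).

1 February 2020 is a Saturday, so the first Friday is February 7 and the third is February 21.
1 October 2020 is a Thursday, so the first Friday is October 2 and the fourth is October 23.
February 17, 2020 is outside the daylight-saving period (21 February – 23 October), so Wyneth District is on standard time, UTC−06:30.
14:30 local + 6h30m = 21:00 UTC.

21:00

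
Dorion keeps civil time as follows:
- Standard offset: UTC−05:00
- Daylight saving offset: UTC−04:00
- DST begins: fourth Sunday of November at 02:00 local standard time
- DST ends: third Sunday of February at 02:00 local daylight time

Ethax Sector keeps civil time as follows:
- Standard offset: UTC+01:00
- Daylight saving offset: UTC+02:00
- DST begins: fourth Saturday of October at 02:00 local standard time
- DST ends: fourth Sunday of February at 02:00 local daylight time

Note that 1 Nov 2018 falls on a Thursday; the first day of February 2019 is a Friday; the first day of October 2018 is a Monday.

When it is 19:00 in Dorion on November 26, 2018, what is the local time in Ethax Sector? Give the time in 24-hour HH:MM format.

1 November 2018 is a Thursday, so the first Sunday is November 4 and the fourth is November 25.
1 February 2019 is a Friday, so the first Sunday is February 3 and the third is February 17.
Daylight saving runs 25 November 2018 – 17 February 2019; November 26, 2018 is inside that window, so Dorion is at UTC−04:00.
19:00 Dorion + 4h = 23:00 UTC.
1 October 2018 is a Monday, so the first Saturday is October 6 and the fourth is October 27.
1 February 2019 is a Friday, so the first Sunday is February 3 and the fourth is February 24.
At the standard offset (UTC+01:00), 23:00 UTC + 1h = 00:00 Ethax Sector standard time (rolling into the next day, 27 November 2018).
The standard-time date in Ethax Sector, November 27, 2018, falls between 27 October 2018 and 24 February 2019, so daylight saving is in effect and Ethax Sector is at UTC+02:00.
23:00 UTC + 2h = 01:00 Ethax Sector (rolling into the next day, 27 November 2018).

01:00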